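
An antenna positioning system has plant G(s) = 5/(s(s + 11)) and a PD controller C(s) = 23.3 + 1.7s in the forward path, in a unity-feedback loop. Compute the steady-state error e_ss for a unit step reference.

The open loop C(s)G(s) has a pole at the origin (type 1), so the static position error constant is infinite and e_ss = 1/(1+∞) = 0.

0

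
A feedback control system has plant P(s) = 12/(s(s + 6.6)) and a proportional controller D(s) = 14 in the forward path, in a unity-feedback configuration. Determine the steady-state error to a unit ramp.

0.0393

The loop has one pole at the origin (type 1). Velocity error constant K_v = lim_{s→0} s·D(s)P(s) = 14·12/6.6 = 25.45.
Steady-state error to a unit ramp: e_ss = 1/K_v = 0.0393.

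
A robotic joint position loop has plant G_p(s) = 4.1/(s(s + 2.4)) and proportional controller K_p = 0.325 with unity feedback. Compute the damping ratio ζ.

With unity feedback the closed-loop characteristic equation is s² + 2.4s + 0.325·4.1 = s² + 2.4s + 1.333 = 0.
So ω_n² = 1.333 ⇒ ω_n = 1.154 rad/s, and ζ = 2.4/(2ω_n) = 1.04.

ζ = 1.04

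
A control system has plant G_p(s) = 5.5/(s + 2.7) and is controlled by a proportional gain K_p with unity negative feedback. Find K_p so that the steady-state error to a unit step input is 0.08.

The loop is type 0, so e_ss(step) = 1/(1 + K_pos) with K_pos = K_p·G_p(0).
G_p(0) = 2.037. Require 1/(1 + K_p·2.037) = 0.08, so 1 + 2.037·K_p = 12.5.
K_p = (12.5 − 1)/2.037 = 5.65.

K_p = 5.65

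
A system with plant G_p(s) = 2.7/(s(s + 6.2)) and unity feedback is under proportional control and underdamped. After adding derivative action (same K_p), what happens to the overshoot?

decrease

With PD the characteristic equation becomes s² + (a + K·K_d)s + K·K_p = 0; the damping term grows, ζ rises, overshoot falls.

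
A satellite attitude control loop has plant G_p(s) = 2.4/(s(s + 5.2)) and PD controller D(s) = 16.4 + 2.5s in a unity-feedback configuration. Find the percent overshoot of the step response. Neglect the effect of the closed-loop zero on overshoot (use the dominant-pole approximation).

Forward path: (16.4 + 2.5s)·2.4/(s(s+5.2)). The closed-loop characteristic equation is s² + (5.2 + 2.4·2.5)s + 2.4·16.4 = 0.
That is s² + 11.2s + 39.36 = 0, so ω_n = 6.274 rad/s and ζ = 11.2/(2·6.274) = 0.8926.
%OS = 100·exp(−πζ/√(1−ζ²)) = 0.199%.

0.199%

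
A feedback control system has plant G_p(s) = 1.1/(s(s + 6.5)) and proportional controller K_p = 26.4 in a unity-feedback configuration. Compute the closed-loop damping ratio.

The closed-loop denominator is s(s+6.5) + 26.4·1.1 = s² + 6.5s + 29.04.
So ω_n² = 29.04 ⇒ ω_n = 5.389 rad/s, and ζ = 6.5/(2ω_n) = 0.603.

ζ = 0.603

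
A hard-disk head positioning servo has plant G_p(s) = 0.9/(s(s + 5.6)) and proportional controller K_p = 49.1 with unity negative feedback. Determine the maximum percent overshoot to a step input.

Closed-loop characteristic equation: s² + 5.6s + 44.19 = 0, so ω_n = 6.648 rad/s and ζ = 5.6/(2·6.648) = 0.4212.
%OS = 100·exp(−πζ/√(1−ζ²)) = 100·exp(−π·0.4212/√0.8226) = 23.2%.

23.2%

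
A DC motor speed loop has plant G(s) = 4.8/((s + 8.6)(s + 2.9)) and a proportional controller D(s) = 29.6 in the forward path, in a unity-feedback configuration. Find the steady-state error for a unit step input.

The loop is type 0. Static position error constant K_pos = D(0)·G(0) = 29.6·0.1925 = 5.697.
Steady-state error to a unit step: e_ss = 1/(1+K_pos) = 1/6.697 = 0.149.

0.149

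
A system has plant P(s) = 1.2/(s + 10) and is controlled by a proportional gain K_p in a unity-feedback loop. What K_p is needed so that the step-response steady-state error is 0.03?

The loop is type 0, so e_ss(step) = 1/(1 + K_pos) with K_pos = K_p·P(0).
P(0) = 0.12. Require 1/(1 + K_p·0.12) = 0.03, so 1 + 0.12·K_p = 33.33.
K_p = (33.33 − 1)/0.12 = 269.

K_p = 269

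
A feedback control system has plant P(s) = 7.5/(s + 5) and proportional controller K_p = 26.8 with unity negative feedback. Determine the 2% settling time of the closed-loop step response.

Closed-loop transfer function: T(s) = K_p·P(s)/(1 + K_p·P(s)) = 201/(s + 5 + 201) = 201/(s + 206).
Time constant τ = 1/206 = 0.004854 s, so the 2% settling time is about 4τ = 0.0194 s.

T_s ≈ 0.0194 s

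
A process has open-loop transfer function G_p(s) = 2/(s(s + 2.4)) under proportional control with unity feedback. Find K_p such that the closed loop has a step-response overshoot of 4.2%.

From %OS = 100·exp(−πζ/√(1−ζ²)) = 4.2%, ζ = −ln(0.042)/√(π²+ln²(0.042)) = 0.7103.
Characteristic equation s² + 2.4s + 2K_p = 0 gives ζ = 2.4/(2√(2K_p)).
Setting ζ = 0.7103: √(2K_p) = 2.4/(2·0.7103) = 1.689, so K_p = 2.854/2 = 1.43.

K_p = 1.43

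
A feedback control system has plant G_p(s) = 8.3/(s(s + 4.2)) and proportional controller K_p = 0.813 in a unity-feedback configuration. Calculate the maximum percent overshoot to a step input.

1.34%

From 1 + K_pG_p(s) = 0: s² + 4.2s + 6.748 = 0 ⇒ ω_n = 2.598, ζ = 0.8084.
%OS = 100·exp(−πζ/√(1−ζ²)) = 100·exp(−π·0.8084/√0.3465) = 1.34%.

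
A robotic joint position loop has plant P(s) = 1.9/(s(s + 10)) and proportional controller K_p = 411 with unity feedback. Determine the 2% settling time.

Closed-loop characteristic equation: s² + 10s + 780.9 = 0, so ω_n = 27.94 rad/s and ζ = 10/(2·27.94) = 0.1789.
2% settling time T_s ≈ 4/(ζω_n) = 4/5 = 0.8 s.

T_s ≈ 0.8 s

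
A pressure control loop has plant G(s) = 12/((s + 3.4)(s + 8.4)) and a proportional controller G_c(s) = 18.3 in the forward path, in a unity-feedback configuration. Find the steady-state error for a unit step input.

0.115

The loop is type 0. Static position error constant K_pos = G_c(0)·G(0) = 18.3·0.4202 = 7.689.
Steady-state error to a unit step: e_ss = 1/(1+K_pos) = 1/8.689 = 0.115.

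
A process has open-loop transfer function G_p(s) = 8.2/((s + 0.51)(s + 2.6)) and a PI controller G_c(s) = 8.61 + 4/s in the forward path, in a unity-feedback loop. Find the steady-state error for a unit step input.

The open loop G_c(s)G_p(s) has a pole at the origin (type 1), so the static position error constant is infinite and e_ss = 1/(1+∞) = 0.

0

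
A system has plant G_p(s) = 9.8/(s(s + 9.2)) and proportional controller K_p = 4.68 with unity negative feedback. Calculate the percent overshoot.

The closed-loop denominator s² + 9.2s + 45.86 gives ω_n = √45.86 = 6.772 and ζ = 9.2/(2ω_n) = 0.6792.
%OS = 100·exp(−πζ/√(1−ζ²)) = 100·exp(−π·0.6792/√0.5386) = 5.46%.

5.46%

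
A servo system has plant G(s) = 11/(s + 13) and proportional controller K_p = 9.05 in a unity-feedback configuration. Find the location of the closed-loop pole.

s = -112.6

Closed-loop transfer function: T(s) = K_p·G(s)/(1 + K_p·G(s)) = 99.55/(s + 13 + 99.55) = 99.55/(s + 112.6).
The closed-loop pole is at s = −112.6.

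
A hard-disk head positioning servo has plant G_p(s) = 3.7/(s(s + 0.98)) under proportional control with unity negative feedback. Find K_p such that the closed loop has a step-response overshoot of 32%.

From %OS = 100·exp(−πζ/√(1−ζ²)) = 32%, ζ = −ln(0.32)/√(π²+ln²(0.32)) = 0.341.
Characteristic equation s² + 0.98s + 3.7K_p = 0 gives ζ = 0.98/(2√(3.7K_p)).
Setting ζ = 0.341: √(3.7K_p) = 0.98/(2·0.341) = 1.437, so K_p = 2.065/3.7 = 0.558.

K_p = 0.558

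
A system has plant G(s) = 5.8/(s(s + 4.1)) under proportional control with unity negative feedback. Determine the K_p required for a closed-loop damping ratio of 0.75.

K_p = 1.29

Closed-loop characteristic equation: s² + 4.1s + K_p·5.8 = 0.
So ω_n = √(5.8K_p) and 2ζω_n = 4.1, giving ζ = 4.1/(2√(5.8K_p)).
Setting ζ = 0.75: √(5.8K_p) = 4.1/(2·0.75) = 2.733, so K_p = 7.471/5.8 = 1.29.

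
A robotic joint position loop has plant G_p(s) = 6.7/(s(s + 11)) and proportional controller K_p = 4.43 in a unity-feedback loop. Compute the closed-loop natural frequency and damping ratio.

The closed-loop denominator is s(s+11) + 4.43·6.7 = s² + 11s + 29.68.
Matching s² + 2ζω_n s + ω_n²: ω_n = √29.68 = 5.448 rad/s and 2ζω_n = 11, so ζ = 11/(2·5.448) = 1.01.

ω_n = 5.45 rad/s, ζ = 1.01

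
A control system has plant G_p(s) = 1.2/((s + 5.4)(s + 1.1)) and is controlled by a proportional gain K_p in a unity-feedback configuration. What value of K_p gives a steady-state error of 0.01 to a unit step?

The loop is type 0, so e_ss(step) = 1/(1 + K_pos) with K_pos = K_p·G_p(0).
G_p(0) = 0.202. Require 1/(1 + K_p·0.202) = 0.01, so 1 + 0.202·K_p = 100.
K_p = (100 − 1)/0.202 = 490.

K_p = 490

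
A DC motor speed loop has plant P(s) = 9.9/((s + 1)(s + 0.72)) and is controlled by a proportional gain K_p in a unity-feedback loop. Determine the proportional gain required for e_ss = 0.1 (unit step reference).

K_p = 0.655

For a type-0 loop with proportional control, e_ss = 1/(1 + K_p·P(0)).
P(0) = 13.75. Require 1/(1 + K_p·13.75) = 0.1, so 1 + 13.75·K_p = 10.
K_p = (10 − 1)/13.75 = 0.655.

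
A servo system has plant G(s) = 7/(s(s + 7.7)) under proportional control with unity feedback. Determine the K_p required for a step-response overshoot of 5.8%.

From %OS = 100·exp(−πζ/√(1−ζ²)) = 5.8%, ζ = −ln(0.058)/√(π²+ln²(0.058)) = 0.6716.
Characteristic equation s² + 7.7s + 7K_p = 0 gives ζ = 7.7/(2√(7K_p)).
Setting ζ = 0.6716: √(7K_p) = 7.7/(2·0.6716) = 5.733, so K_p = 32.87/7 = 4.7.

K_p = 4.7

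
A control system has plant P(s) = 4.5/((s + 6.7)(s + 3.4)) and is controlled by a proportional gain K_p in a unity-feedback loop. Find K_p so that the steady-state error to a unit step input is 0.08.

Steady-state error for a unit step on this type-0 loop is 1/(1 + K_p·P(0)).
P(0) = 0.1975. Require 1/(1 + K_p·0.1975) = 0.08, so 1 + 0.1975·K_p = 12.5.
K_p = (12.5 − 1)/0.1975 = 58.2.

K_p = 58.2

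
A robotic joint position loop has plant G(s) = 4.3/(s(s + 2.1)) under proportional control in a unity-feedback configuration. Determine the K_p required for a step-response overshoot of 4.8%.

From %OS = 100·exp(−πζ/√(1−ζ²)) = 4.8%, ζ = −ln(0.048)/√(π²+ln²(0.048)) = 0.695.
Characteristic equation s² + 2.1s + 4.3K_p = 0 gives ζ = 2.1/(2√(4.3K_p)).
Setting ζ = 0.695: √(4.3K_p) = 2.1/(2·0.695) = 1.511, so K_p = 2.283/4.3 = 0.531.

K_p = 0.531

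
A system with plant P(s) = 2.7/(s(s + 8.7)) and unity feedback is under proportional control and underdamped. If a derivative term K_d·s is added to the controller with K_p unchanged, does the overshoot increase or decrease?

With PD the characteristic equation becomes s² + (a + K·K_d)s + K·K_p = 0; the damping term grows, ζ rises, overshoot falls.

decrease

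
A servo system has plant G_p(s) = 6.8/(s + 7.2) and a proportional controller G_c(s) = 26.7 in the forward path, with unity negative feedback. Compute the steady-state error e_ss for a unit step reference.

0.0381

The loop is type 0. Static position error constant K_pos = G_c(0)·G_p(0) = 26.7·0.9444 = 25.22.
Steady-state error to a unit step: e_ss = 1/(1+K_pos) = 1/26.22 = 0.0381.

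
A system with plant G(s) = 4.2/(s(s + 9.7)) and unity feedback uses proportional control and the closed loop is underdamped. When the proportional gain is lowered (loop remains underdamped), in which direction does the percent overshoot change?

decrease

ζ = 9.7/(2√(4.2K_p)) rises as K_p falls; higher damping means less overshoot.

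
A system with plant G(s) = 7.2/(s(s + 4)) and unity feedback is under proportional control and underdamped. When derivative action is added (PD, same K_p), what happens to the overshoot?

decrease

The derivative term adds K·K_d to the s-coefficient of the characteristic equation, raising 2ζω_n while ω_n is unchanged; ζ increases, so overshoot decreases.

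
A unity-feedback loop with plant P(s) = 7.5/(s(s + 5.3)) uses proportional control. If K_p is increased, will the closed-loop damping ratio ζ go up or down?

decrease

ζ = 5.3/(2√(7.5K_p)); increasing K_p raises the denominator, so ζ falls.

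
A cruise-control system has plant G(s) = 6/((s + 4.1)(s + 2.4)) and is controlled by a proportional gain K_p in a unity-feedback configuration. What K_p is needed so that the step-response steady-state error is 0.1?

Steady-state error for a unit step on this type-0 loop is 1/(1 + K_p·G(0)).
G(0) = 0.6098. Require 1/(1 + K_p·0.6098) = 0.1, so 1 + 0.6098·K_p = 10.
K_p = (10 − 1)/0.6098 = 14.8.

K_p = 14.8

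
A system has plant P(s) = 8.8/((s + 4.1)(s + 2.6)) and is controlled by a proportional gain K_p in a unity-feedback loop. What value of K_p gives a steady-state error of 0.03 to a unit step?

For a type-0 loop with proportional control, e_ss = 1/(1 + K_p·P(0)).
P(0) = 0.8255. Require 1/(1 + K_p·0.8255) = 0.03, so 1 + 0.8255·K_p = 33.33.
K_p = (33.33 − 1)/0.8255 = 39.2.

K_p = 39.2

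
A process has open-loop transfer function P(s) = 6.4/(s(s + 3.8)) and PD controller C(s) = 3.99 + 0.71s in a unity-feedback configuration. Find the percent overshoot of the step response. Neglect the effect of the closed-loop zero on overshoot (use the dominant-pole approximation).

1.01%

Forward path: (3.99 + 0.71s)·6.4/(s(s+3.8)). The closed-loop characteristic equation is s² + (3.8 + 6.4·0.71)s + 6.4·3.99 = 0.
That is s² + 8.344s + 25.54 = 0, so ω_n = 5.053 rad/s and ζ = 8.344/(2·5.053) = 0.8256.
%OS = 100·exp(−πζ/√(1−ζ²)) = 1.01%.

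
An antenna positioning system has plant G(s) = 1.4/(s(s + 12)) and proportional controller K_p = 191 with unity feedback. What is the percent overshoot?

Closed-loop characteristic equation: s² + 12s + 267.4 = 0, so ω_n = 16.35 rad/s and ζ = 12/(2·16.35) = 0.3669.
%OS = 100·exp(−πζ/√(1−ζ²)) = 100·exp(−π·0.3669/√0.8654) = 29%.

29%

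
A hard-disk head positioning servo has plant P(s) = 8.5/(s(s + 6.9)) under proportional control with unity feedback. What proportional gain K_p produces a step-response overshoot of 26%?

From %OS = 100·exp(−πζ/√(1−ζ²)) = 26%, ζ = −ln(0.26)/√(π²+ln²(0.26)) = 0.3941.
Characteristic equation s² + 6.9s + 8.5K_p = 0 gives ζ = 6.9/(2√(8.5K_p)).
Setting ζ = 0.3941: √(8.5K_p) = 6.9/(2·0.3941) = 8.754, so K_p = 76.64/8.5 = 9.02.

K_p = 9.02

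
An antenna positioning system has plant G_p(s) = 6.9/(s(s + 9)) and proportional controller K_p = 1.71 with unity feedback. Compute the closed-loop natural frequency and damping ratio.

1 + K_p·G_p(s) = 0 gives s² + 9s + 11.8 = 0.
Matching s² + 2ζω_n s + ω_n²: ω_n = √11.8 = 3.435 rad/s and 2ζω_n = 9, so ζ = 9/(2·3.435) = 1.31.

ω_n = 3.43 rad/s, ζ = 1.31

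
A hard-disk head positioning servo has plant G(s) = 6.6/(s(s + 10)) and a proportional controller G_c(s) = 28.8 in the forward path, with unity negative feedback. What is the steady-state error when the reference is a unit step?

The open loop G_c(s)G(s) has a pole at the origin (type 1), so the static position error constant is infinite and e_ss = 1/(1+∞) = 0.

0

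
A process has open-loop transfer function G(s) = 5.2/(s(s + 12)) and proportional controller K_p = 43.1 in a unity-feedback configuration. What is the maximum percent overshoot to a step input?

25.3%

From 1 + K_pG(s) = 0: s² + 12s + 224.1 = 0 ⇒ ω_n = 14.97, ζ = 0.4008.
%OS = 100·exp(−πζ/√(1−ζ²)) = 100·exp(−π·0.4008/√0.8394) = 25.3%.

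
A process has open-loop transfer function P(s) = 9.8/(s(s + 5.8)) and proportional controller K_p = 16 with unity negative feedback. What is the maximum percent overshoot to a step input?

Closed-loop characteristic equation: s² + 5.8s + 156.8 = 0, so ω_n = 12.52 rad/s and ζ = 5.8/(2·12.52) = 0.2316.
%OS = 100·exp(−πζ/√(1−ζ²)) = 100·exp(−π·0.2316/√0.9464) = 47.3%.

47.3%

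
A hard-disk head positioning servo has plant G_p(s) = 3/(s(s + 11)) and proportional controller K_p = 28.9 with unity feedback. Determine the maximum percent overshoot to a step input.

The closed-loop denominator s² + 11s + 86.7 gives ω_n = √86.7 = 9.311 and ζ = 11/(2ω_n) = 0.5907.
%OS = 100·exp(−πζ/√(1−ζ²)) = 100·exp(−π·0.5907/√0.6511) = 10%.

10%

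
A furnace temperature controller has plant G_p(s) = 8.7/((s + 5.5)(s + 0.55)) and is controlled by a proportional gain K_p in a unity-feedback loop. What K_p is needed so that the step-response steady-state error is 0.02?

For a type-0 loop with proportional control, e_ss = 1/(1 + K_p·G_p(0)).
G_p(0) = 2.876. Require 1/(1 + K_p·2.876) = 0.02, so 1 + 2.876·K_p = 50.
K_p = (50 − 1)/2.876 = 17.

K_p = 17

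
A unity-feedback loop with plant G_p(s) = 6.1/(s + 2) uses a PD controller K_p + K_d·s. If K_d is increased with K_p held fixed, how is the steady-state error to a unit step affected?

K_d affects only the transient (the s-coefficient); the DC loop gain, and hence e_ss, depends only on K_p.

unchanged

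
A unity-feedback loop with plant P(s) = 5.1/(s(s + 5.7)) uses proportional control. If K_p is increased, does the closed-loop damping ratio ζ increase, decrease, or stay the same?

ζ = 5.7/(2√(5.1K_p)); increasing K_p raises the denominator, so ζ falls.

decrease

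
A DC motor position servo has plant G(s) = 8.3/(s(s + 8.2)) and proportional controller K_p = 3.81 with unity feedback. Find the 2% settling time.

T_s ≈ 0.976 s

Closed-loop characteristic equation: s² + 8.2s + 31.62 = 0, so ω_n = 5.623 rad/s and ζ = 8.2/(2·5.623) = 0.7291.
2% settling time T_s ≈ 4/(ζω_n) = 4/4.1 = 0.976 s.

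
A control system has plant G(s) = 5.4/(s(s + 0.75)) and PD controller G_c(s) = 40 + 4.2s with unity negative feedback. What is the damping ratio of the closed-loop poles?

ζ = 0.797

Forward path: (40 + 4.2s)·5.4/(s(s+0.75)). The closed-loop characteristic equation is s² + (0.75 + 5.4·4.2)s + 5.4·40 = 0.
That is s² + 23.43s + 216 = 0, so ω_n = 14.7 rad/s and ζ = 23.43/(2·14.7) = 0.7971.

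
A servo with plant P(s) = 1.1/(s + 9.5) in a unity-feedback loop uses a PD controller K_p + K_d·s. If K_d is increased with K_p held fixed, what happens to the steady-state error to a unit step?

unchanged

K_d affects only the transient (the s-coefficient); the DC loop gain, and hence e_ss, depends only on K_p.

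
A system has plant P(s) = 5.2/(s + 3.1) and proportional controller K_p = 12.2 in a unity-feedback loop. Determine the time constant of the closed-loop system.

Closed-loop transfer function: T(s) = K_p·P(s)/(1 + K_p·P(s)) = 63.44/(s + 3.1 + 63.44) = 63.44/(s + 66.54).
Time constant τ = 1/66.54 = 0.015 s.

τ = 0.015 s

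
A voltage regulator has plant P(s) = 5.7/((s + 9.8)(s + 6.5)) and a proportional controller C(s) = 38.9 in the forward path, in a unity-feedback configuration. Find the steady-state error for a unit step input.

The loop is type 0. Static position error constant K_pos = C(0)·P(0) = 38.9·0.08948 = 3.481.
Steady-state error to a unit step: e_ss = 1/(1+K_pos) = 1/4.481 = 0.223.

0.223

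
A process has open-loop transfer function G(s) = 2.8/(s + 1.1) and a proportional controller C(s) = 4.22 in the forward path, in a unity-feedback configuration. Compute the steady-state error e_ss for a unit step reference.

0.0852

The loop is type 0. Static position error constant K_pos = C(0)·G(0) = 4.22·2.545 = 10.74.
Steady-state error to a unit step: e_ss = 1/(1+K_pos) = 1/11.74 = 0.0852.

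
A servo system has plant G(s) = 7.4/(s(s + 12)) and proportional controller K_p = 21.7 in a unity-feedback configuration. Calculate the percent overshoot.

The closed-loop denominator s² + 12s + 160.6 gives ω_n = √160.6 = 12.67 and ζ = 12/(2ω_n) = 0.4735.
%OS = 100·exp(−πζ/√(1−ζ²)) = 100·exp(−π·0.4735/√0.7758) = 18.5%.

18.5%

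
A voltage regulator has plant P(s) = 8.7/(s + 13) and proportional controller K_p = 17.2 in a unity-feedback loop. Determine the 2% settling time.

Closed-loop transfer function: T(s) = K_p·P(s)/(1 + K_p·P(s)) = 149.6/(s + 13 + 149.6) = 149.6/(s + 162.6).
Time constant τ = 1/162.6 = 0.006149 s, so the 2% settling time is about 4τ = 0.0246 s.

T_s ≈ 0.0246 s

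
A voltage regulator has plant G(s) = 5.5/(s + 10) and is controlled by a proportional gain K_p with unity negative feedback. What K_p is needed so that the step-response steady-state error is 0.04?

Steady-state error for a unit step on this type-0 loop is 1/(1 + K_p·G(0)).
G(0) = 0.55. Require 1/(1 + K_p·0.55) = 0.04, so 1 + 0.55·K_p = 25.
K_p = (25 − 1)/0.55 = 43.6.

K_p = 43.6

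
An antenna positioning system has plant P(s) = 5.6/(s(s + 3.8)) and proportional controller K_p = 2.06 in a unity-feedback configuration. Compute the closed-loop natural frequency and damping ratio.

With unity feedback the closed-loop characteristic equation is s² + 3.8s + 2.06·5.6 = s² + 3.8s + 11.54 = 0.
So ω_n² = 11.54 ⇒ ω_n = 3.396 rad/s, and ζ = 3.8/(2ω_n) = 0.559.

ω_n = 3.4 rad/s, ζ = 0.559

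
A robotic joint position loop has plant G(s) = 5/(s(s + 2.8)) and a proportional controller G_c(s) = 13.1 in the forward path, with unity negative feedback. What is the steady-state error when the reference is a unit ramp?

0.0427

The loop has one pole at the origin (type 1). Velocity error constant K_v = lim_{s→0} s·G_c(s)G(s) = 13.1·5/2.8 = 23.39.
Steady-state error to a unit ramp: e_ss = 1/K_v = 0.0427.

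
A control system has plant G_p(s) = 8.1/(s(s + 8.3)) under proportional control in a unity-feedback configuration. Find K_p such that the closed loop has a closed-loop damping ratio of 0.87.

Closed-loop characteristic equation: s² + 8.3s + K_p·8.1 = 0.
So ω_n = √(8.1K_p) and 2ζω_n = 8.3, giving ζ = 8.3/(2√(8.1K_p)).
Setting ζ = 0.87: √(8.1K_p) = 8.3/(2·0.87) = 4.77, so K_p = 22.75/8.1 = 2.81.

K_p = 2.81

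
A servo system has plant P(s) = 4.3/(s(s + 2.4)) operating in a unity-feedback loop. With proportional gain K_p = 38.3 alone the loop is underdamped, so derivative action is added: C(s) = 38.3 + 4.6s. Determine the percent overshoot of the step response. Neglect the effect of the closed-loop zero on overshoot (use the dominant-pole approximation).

0.454%

Forward path: (38.3 + 4.6s)·4.3/(s(s+2.4)). The closed-loop characteristic equation is s² + (2.4 + 4.3·4.6)s + 4.3·38.3 = 0.
That is s² + 22.18s + 164.7 = 0, so ω_n = 12.83 rad/s and ζ = 22.18/(2·12.83) = 0.8642.
%OS = 100·exp(−πζ/√(1−ζ²)) = 0.454%.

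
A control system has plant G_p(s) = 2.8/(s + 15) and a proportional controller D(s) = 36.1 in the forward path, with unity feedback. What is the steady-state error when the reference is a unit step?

The loop is type 0. Static position error constant K_pos = D(0)·G_p(0) = 36.1·0.1867 = 6.739.
Steady-state error to a unit step: e_ss = 1/(1+K_pos) = 1/7.739 = 0.129.

0.129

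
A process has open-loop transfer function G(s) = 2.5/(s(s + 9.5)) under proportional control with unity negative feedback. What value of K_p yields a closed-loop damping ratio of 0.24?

K_p = 157

Closed-loop characteristic equation: s² + 9.5s + K_p·2.5 = 0.
So ω_n = √(2.5K_p) and 2ζω_n = 9.5, giving ζ = 9.5/(2√(2.5K_p)).
Setting ζ = 0.24: √(2.5K_p) = 9.5/(2·0.24) = 19.79, so K_p = 391.7/2.5 = 157.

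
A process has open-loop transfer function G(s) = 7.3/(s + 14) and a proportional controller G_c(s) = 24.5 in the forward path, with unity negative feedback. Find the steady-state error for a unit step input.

The loop is type 0. Static position error constant K_pos = G_c(0)·G(0) = 24.5·0.5214 = 12.78.
Steady-state error to a unit step: e_ss = 1/(1+K_pos) = 1/13.78 = 0.0726.

0.0726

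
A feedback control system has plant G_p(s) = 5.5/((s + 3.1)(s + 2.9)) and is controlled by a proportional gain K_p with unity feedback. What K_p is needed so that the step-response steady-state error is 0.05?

K_p = 31.1

For a type-0 loop with proportional control, e_ss = 1/(1 + K_p·G_p(0)).
G_p(0) = 0.6118. Require 1/(1 + K_p·0.6118) = 0.05, so 1 + 0.6118·K_p = 20.
K_p = (20 − 1)/0.6118 = 31.1.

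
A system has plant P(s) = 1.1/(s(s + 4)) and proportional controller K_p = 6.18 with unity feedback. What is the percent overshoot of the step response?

Closed-loop characteristic equation: s² + 4s + 6.798 = 0, so ω_n = 2.607 rad/s and ζ = 4/(2·2.607) = 0.7671.
%OS = 100·exp(−πζ/√(1−ζ²)) = 100·exp(−π·0.7671/√0.4116) = 2.34%.

2.34%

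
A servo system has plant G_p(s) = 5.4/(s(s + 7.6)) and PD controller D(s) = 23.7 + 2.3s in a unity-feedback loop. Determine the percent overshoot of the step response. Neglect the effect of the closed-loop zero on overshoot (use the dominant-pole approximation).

0.256%

Forward path: (23.7 + 2.3s)·5.4/(s(s+7.6)). The closed-loop characteristic equation is s² + (7.6 + 5.4·2.3)s + 5.4·23.7 = 0.
That is s² + 20.02s + 128 = 0, so ω_n = 11.31 rad/s and ζ = 20.02/(2·11.31) = 0.8848.
%OS = 100·exp(−πζ/√(1−ζ²)) = 0.256%.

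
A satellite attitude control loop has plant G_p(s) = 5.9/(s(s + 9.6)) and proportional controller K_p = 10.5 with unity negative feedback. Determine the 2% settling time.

Closed-loop characteristic equation: s² + 9.6s + 61.95 = 0, so ω_n = 7.871 rad/s and ζ = 9.6/(2·7.871) = 0.6098.
2% settling time T_s ≈ 4/(ζω_n) = 4/4.8 = 0.833 s.

T_s ≈ 0.833 s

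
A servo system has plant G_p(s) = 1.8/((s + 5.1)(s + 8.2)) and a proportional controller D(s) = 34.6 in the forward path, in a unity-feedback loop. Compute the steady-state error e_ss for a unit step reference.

The loop is type 0. Static position error constant K_pos = D(0)·G_p(0) = 34.6·0.04304 = 1.489.
Steady-state error to a unit step: e_ss = 1/(1+K_pos) = 1/2.489 = 0.402.

0.402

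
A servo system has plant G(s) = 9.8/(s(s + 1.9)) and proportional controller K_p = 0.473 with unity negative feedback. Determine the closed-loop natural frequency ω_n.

With unity feedback the closed-loop characteristic equation is s² + 1.9s + 0.473·9.8 = s² + 1.9s + 4.635 = 0.
So ω_n² = 4.635 ⇒ ω_n = 2.153 rad/s, and ζ = 1.9/(2ω_n) = 0.441.

ω_n = 2.15 rad/s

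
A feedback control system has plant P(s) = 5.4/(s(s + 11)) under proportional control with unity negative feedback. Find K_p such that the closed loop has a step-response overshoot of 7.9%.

From %OS = 100·exp(−πζ/√(1−ζ²)) = 7.9%, ζ = −ln(0.079)/√(π²+ln²(0.079)) = 0.6285.
Characteristic equation s² + 11s + 5.4K_p = 0 gives ζ = 11/(2√(5.4K_p)).
Setting ζ = 0.6285: √(5.4K_p) = 11/(2·0.6285) = 8.751, so K_p = 76.59/5.4 = 14.2.

K_p = 14.2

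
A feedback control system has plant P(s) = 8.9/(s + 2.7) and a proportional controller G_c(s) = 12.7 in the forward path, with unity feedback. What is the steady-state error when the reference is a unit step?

0.0233

The loop is type 0. Static position error constant K_pos = G_c(0)·P(0) = 12.7·3.296 = 41.86.
Steady-state error to a unit step: e_ss = 1/(1+K_pos) = 1/42.86 = 0.0233.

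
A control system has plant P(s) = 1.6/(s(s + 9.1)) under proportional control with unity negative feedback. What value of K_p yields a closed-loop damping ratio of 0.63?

Closed-loop characteristic equation: s² + 9.1s + K_p·1.6 = 0.
So ω_n = √(1.6K_p) and 2ζω_n = 9.1, giving ζ = 9.1/(2√(1.6K_p)).
Setting ζ = 0.63: √(1.6K_p) = 9.1/(2·0.63) = 7.222, so K_p = 52.16/1.6 = 32.6.

K_p = 32.6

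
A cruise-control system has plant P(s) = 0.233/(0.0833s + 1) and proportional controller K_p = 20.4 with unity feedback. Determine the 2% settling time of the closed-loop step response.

Closed loop: T(s) = K_p·P/(1+K_p·P) = 4.753/(0.0833s + 1 + 4.753), with pole at s = −(1 + 4.753)/0.0833 = −69.07.
τ = 1/69.07 = 0.01448 s, so 2% settling time ≈ 4τ = 0.0579 s.

T_s ≈ 0.0579 s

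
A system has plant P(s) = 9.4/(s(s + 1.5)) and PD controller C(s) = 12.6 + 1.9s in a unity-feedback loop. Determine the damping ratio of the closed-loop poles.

ζ = 0.889

Forward path: (12.6 + 1.9s)·9.4/(s(s+1.5)). The closed-loop characteristic equation is s² + (1.5 + 9.4·1.9)s + 9.4·12.6 = 0.
That is s² + 19.36s + 118.4 = 0, so ω_n = 10.88 rad/s and ζ = 19.36/(2·10.88) = 0.8895.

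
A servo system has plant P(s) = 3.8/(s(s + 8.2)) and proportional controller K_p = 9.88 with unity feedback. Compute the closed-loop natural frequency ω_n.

ω_n = 6.13 rad/s

The closed-loop denominator is s(s+8.2) + 9.88·3.8 = s² + 8.2s + 37.54.
Matching s² + 2ζω_n s + ω_n²: ω_n = √37.54 = 6.127 rad/s and 2ζω_n = 8.2, so ζ = 8.2/(2·6.127) = 0.669.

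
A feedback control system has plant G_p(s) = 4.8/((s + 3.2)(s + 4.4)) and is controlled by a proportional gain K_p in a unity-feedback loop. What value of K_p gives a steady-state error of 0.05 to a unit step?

For a type-0 loop with proportional control, e_ss = 1/(1 + K_p·G_p(0)).
G_p(0) = 0.3409. Require 1/(1 + K_p·0.3409) = 0.05, so 1 + 0.3409·K_p = 20.
K_p = (20 − 1)/0.3409 = 55.7.

K_p = 55.7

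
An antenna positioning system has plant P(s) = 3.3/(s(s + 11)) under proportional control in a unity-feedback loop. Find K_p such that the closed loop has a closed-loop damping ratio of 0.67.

Closed-loop characteristic equation: s² + 11s + K_p·3.3 = 0.
So ω_n = √(3.3K_p) and 2ζω_n = 11, giving ζ = 11/(2√(3.3K_p)).
Setting ζ = 0.67: √(3.3K_p) = 11/(2·0.67) = 8.209, so K_p = 67.39/3.3 = 20.4.

K_p = 20.4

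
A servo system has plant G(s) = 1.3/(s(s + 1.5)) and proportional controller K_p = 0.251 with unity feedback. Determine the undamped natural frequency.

1 + K_p·G(s) = 0 gives s² + 1.5s + 0.3263 = 0.
Matching s² + 2ζω_n s + ω_n²: ω_n = √0.3263 = 0.5712 rad/s and 2ζω_n = 1.5, so ζ = 1.5/(2·0.5712) = 1.31.

ω_n = 0.571 rad/s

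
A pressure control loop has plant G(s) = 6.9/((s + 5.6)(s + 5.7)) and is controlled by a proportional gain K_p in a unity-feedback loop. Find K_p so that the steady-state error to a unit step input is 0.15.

Steady-state error for a unit step on this type-0 loop is 1/(1 + K_p·G(0)).
G(0) = 0.2162. Require 1/(1 + K_p·0.2162) = 0.15, so 1 + 0.2162·K_p = 6.667.
K_p = (6.667 − 1)/0.2162 = 26.2.

K_p = 26.2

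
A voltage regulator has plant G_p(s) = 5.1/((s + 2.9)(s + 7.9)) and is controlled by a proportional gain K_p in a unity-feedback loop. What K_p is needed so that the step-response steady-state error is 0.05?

K_p = 85.4

For a type-0 loop with proportional control, e_ss = 1/(1 + K_p·G_p(0)).
G_p(0) = 0.2226. Require 1/(1 + K_p·0.2226) = 0.05, so 1 + 0.2226·K_p = 20.
K_p = (20 − 1)/0.2226 = 85.4.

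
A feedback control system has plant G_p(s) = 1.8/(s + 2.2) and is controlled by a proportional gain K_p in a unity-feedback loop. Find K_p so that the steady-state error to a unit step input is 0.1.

Steady-state error for a unit step on this type-0 loop is 1/(1 + K_p·G_p(0)).
G_p(0) = 0.8182. Require 1/(1 + K_p·0.8182) = 0.1, so 1 + 0.8182·K_p = 10.
K_p = (10 − 1)/0.8182 = 11.

K_p = 11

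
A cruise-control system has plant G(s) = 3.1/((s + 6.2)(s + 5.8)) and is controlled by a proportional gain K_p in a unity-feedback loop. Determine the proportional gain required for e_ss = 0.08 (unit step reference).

Steady-state error for a unit step on this type-0 loop is 1/(1 + K_p·G(0)).
G(0) = 0.08621. Require 1/(1 + K_p·0.08621) = 0.08, so 1 + 0.08621·K_p = 12.5.
K_p = (12.5 − 1)/0.08621 = 133.

K_p = 133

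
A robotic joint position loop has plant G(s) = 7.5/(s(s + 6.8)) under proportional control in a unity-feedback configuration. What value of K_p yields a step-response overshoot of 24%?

K_p = 9.01

From %OS = 100·exp(−πζ/√(1−ζ²)) = 24%, ζ = −ln(0.24)/√(π²+ln²(0.24)) = 0.4136.
Characteristic equation s² + 6.8s + 7.5K_p = 0 gives ζ = 6.8/(2√(7.5K_p)).
Setting ζ = 0.4136: √(7.5K_p) = 6.8/(2·0.4136) = 8.221, so K_p = 67.58/7.5 = 9.01.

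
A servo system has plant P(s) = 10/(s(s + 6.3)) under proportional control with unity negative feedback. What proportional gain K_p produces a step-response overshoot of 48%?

From %OS = 100·exp(−πζ/√(1−ζ²)) = 48%, ζ = −ln(0.48)/√(π²+ln²(0.48)) = 0.2275.
Characteristic equation s² + 6.3s + 10K_p = 0 gives ζ = 6.3/(2√(10K_p)).
Setting ζ = 0.2275: √(10K_p) = 6.3/(2·0.2275) = 13.85, so K_p = 191.7/10 = 19.2.

K_p = 19.2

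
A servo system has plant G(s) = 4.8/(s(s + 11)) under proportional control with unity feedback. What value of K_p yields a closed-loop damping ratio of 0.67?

Closed-loop characteristic equation: s² + 11s + K_p·4.8 = 0.
So ω_n = √(4.8K_p) and 2ζω_n = 11, giving ζ = 11/(2√(4.8K_p)).
Setting ζ = 0.67: √(4.8K_p) = 11/(2·0.67) = 8.209, so K_p = 67.39/4.8 = 14.

K_p = 14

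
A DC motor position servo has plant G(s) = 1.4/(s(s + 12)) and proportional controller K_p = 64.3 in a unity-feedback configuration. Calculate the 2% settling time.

Closed-loop characteristic equation: s² + 12s + 90.02 = 0, so ω_n = 9.488 rad/s and ζ = 12/(2·9.488) = 0.6324.
2% settling time T_s ≈ 4/(ζω_n) = 4/6 = 0.667 s.

T_s ≈ 0.667 s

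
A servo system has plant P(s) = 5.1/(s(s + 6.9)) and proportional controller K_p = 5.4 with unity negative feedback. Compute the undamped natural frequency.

With unity feedback the closed-loop characteristic equation is s² + 6.9s + 5.4·5.1 = s² + 6.9s + 27.54 = 0.
Matching s² + 2ζω_n s + ω_n²: ω_n = √27.54 = 5.248 rad/s and 2ζω_n = 6.9, so ζ = 6.9/(2·5.248) = 0.657.

ω_n = 5.25 rad/s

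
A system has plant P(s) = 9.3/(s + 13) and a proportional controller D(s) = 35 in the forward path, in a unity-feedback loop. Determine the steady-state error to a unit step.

0.0384

The loop is type 0. Static position error constant K_pos = D(0)·P(0) = 35·0.7154 = 25.04.
Steady-state error to a unit step: e_ss = 1/(1+K_pos) = 1/26.04 = 0.0384.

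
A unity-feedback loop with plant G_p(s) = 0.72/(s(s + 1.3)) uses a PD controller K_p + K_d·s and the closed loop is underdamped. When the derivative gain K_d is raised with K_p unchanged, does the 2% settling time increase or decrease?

decrease

Characteristic equation s² + (1.3 + 0.72K_d)s + 0.72K_p = 0: raising K_d increases ζω_n = (1.3+0.72K_d)/2 while the loop stays underdamped, so T_s ≈ 4/(ζω_n) decreases.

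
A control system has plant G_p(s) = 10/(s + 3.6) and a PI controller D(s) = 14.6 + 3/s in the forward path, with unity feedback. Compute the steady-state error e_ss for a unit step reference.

The open loop D(s)G_p(s) has a pole at the origin (type 1), so the static position error constant is infinite and e_ss = 1/(1+∞) = 0.

0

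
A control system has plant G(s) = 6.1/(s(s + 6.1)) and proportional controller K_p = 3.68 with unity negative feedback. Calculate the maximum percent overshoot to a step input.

Closed-loop characteristic equation: s² + 6.1s + 22.45 = 0, so ω_n = 4.738 rad/s and ζ = 6.1/(2·4.738) = 0.6437.
%OS = 100·exp(−πζ/√(1−ζ²)) = 100·exp(−π·0.6437/√0.5856) = 7.12%.

7.12%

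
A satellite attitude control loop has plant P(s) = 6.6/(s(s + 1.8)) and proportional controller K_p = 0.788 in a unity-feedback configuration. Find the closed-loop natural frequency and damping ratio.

The closed-loop denominator is s(s+1.8) + 0.788·6.6 = s² + 1.8s + 5.201.
So ω_n² = 5.201 ⇒ ω_n = 2.281 rad/s, and ζ = 1.8/(2ω_n) = 0.395.

ω_n = 2.28 rad/s, ζ = 0.395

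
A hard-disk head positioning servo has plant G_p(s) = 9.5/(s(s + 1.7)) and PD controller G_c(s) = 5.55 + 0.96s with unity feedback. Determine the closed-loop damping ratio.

ζ = 0.745

Forward path: (5.55 + 0.96s)·9.5/(s(s+1.7)). The closed-loop characteristic equation is s² + (1.7 + 9.5·0.96)s + 9.5·5.55 = 0.
That is s² + 10.82s + 52.73 = 0, so ω_n = 7.261 rad/s and ζ = 10.82/(2·7.261) = 0.7451.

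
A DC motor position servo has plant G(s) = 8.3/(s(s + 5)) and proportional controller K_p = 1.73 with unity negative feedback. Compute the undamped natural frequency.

ω_n = 3.79 rad/s

1 + K_p·G(s) = 0 gives s² + 5s + 14.36 = 0.
So ω_n² = 14.36 ⇒ ω_n = 3.789 rad/s, and ζ = 5/(2ω_n) = 0.66.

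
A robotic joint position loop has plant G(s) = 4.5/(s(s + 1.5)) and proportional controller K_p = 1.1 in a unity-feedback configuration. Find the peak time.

T_p = 1.5 s

From 1 + K_pG(s) = 0: s² + 1.5s + 4.95 = 0 ⇒ ω_n = 2.225, ζ = 0.3371.
Damped frequency ω_d = ω_n√(1−ζ²) = 2.095 rad/s, so peak time T_p = π/ω_d = 1.5 s.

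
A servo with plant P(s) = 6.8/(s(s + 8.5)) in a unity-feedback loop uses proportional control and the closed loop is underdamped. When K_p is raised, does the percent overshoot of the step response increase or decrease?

ζ = 8.5/(2√(6.8K_p)) decreases as K_p grows; lower damping means more overshoot.

increase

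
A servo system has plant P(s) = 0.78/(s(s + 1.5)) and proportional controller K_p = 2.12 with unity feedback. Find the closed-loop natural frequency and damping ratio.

ω_n = 1.29 rad/s, ζ = 0.583

1 + K_p·P(s) = 0 gives s² + 1.5s + 1.654 = 0.
Matching s² + 2ζω_n s + ω_n²: ω_n = √1.654 = 1.286 rad/s and 2ζω_n = 1.5, so ζ = 1.5/(2·1.286) = 0.583.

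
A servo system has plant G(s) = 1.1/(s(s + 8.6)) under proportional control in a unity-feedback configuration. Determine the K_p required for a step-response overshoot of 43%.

K_p = 250

From %OS = 100·exp(−πζ/√(1−ζ²)) = 43%, ζ = −ln(0.43)/√(π²+ln²(0.43)) = 0.2594.
Characteristic equation s² + 8.6s + 1.1K_p = 0 gives ζ = 8.6/(2√(1.1K_p)).
Setting ζ = 0.2594: √(1.1K_p) = 8.6/(2·0.2594) = 16.57, so K_p = 274.7/1.1 = 250.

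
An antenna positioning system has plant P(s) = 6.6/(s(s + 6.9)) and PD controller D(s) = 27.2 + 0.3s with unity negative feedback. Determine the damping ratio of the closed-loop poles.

Forward path: (27.2 + 0.3s)·6.6/(s(s+6.9)). The closed-loop characteristic equation is s² + (6.9 + 6.6·0.3)s + 6.6·27.2 = 0.
That is s² + 8.88s + 179.5 = 0, so ω_n = 13.4 rad/s and ζ = 8.88/(2·13.4) = 0.3314.

ζ = 0.331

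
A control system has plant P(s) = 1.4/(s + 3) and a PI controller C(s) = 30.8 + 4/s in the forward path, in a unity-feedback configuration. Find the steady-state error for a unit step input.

0

The open loop C(s)P(s) has a pole at the origin (type 1), so the static position error constant is infinite and e_ss = 1/(1+∞) = 0.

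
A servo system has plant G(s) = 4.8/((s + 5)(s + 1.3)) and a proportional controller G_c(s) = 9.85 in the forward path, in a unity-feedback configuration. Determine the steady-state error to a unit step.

0.121

The loop is type 0. Static position error constant K_pos = G_c(0)·G(0) = 9.85·0.7385 = 7.274.
Steady-state error to a unit step: e_ss = 1/(1+K_pos) = 1/8.274 = 0.121.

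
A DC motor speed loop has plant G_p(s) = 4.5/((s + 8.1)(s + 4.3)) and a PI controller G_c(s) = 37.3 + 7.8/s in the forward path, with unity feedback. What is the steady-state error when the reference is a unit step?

0

The open loop G_c(s)G_p(s) has a pole at the origin (type 1), so the static position error constant is infinite and e_ss = 1/(1+∞) = 0.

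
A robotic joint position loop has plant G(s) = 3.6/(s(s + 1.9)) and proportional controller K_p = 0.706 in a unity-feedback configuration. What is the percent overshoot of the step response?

From 1 + K_pG(s) = 0: s² + 1.9s + 2.542 = 0 ⇒ ω_n = 1.594, ζ = 0.5959.
%OS = 100·exp(−πζ/√(1−ζ²)) = 100·exp(−π·0.5959/√0.6449) = 9.72%.

9.72%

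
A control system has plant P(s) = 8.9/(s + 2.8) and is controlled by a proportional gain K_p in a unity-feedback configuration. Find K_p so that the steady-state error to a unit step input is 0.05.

K_p = 5.98

For a type-0 loop with proportional control, e_ss = 1/(1 + K_p·P(0)).
P(0) = 3.179. Require 1/(1 + K_p·3.179) = 0.05, so 1 + 3.179·K_p = 20.
K_p = (20 − 1)/3.179 = 5.98.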